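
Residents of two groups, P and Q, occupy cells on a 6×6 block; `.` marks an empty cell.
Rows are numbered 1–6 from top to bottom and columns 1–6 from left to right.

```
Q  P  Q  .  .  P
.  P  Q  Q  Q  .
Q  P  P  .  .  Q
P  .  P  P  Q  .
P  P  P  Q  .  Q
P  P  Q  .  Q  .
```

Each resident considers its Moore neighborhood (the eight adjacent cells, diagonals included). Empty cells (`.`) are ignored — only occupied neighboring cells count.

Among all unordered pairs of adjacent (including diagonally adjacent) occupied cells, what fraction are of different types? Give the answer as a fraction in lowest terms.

Scan each occupied cell's neighbors to the right and below (and the two forward diagonals) so each pair is counted once.
From row 1: 6 unlike of 9 pairs (running 6/9).
From row 2: 5 unlike of 10 pairs (running 11/19).
From row 3: 2 unlike of 8 pairs (running 13/27).
From row 4: 3 unlike of 11 pairs (running 16/38).
From row 5: 3 unlike of 13 pairs (running 19/51).
From row 6: 1 unlike of 2 pairs (running 20/53).
Total adjacent occupied pairs: 53; unlike-type pairs: 20.
20/53 is already in lowest terms.

20/53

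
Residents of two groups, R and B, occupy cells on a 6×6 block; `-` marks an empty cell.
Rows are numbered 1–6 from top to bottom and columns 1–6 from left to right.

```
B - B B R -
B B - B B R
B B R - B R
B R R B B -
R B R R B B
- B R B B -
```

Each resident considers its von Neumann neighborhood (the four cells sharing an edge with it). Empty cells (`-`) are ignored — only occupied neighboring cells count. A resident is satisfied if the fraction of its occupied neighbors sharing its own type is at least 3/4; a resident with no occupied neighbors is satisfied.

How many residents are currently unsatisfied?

17

Row 1: (1,1)B 1/1 ✓ · (1,3)B 1/1 ✓ · (1,4)B 2/3 ✗ · (1,5)R 0/2 ✗
Row 2: (2,1)B 3/3 ✓ · (2,2)B 2/2 ✓ · (2,4)B 2/2 ✓ · (2,5)B 2/4 ✗ · (2,6)R 1/2 ✗
Row 3: (3,1)B 3/3 ✓ · (3,2)B 2/4 ✗ · (3,3)R 1/2 ✗ · (3,5)B 2/3 ✗ · (3,6)R 1/2 ✗
Row 4: (4,1)B 1/3 ✗ · (4,2)R 1/4 ✗ · (4,3)R 3/4 ✓ · (4,4)B 1/3 ✗ · (4,5)B 3/3 ✓
Row 5: (5,1)R 0/2 ✗ · (5,2)B 1/4 ✗ · (5,3)R 3/4 ✓ · (5,4)R 1/4 ✗ · (5,5)B 3/4 ✓ · (5,6)B 1/1 ✓
Row 6: (6,2)B 1/2 ✗ · (6,3)R 1/3 ✗ · (6,4)B 1/3 ✗ · (6,5)B 2/2 ✓
Unsatisfied: (1,4), (1,5), (2,5), (2,6), (3,2), (3,3), (3,5), (3,6), (4,1), (4,2), (4,4), (5,1), (5,2), (5,4), (6,2), (6,3), (6,4) — 17 in total.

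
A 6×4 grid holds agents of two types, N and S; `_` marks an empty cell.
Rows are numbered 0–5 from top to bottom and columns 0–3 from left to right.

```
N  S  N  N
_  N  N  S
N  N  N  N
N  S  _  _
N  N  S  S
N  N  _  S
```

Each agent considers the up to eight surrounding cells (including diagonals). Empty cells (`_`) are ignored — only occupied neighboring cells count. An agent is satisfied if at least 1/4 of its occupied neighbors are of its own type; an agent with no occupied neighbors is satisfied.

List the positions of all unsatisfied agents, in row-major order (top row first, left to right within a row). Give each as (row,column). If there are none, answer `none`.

(0,0)N 1/2 ✓
(0,1)S 0/4 ✗
(0,2)N 3/5 ✓
(0,3)N 2/3 ✓
(1,1)N 6/7 ✓
(1,2)N 6/8 ✓
(1,3)S 0/5 ✗
(2,0)N 3/4 ✓
(2,1)N 5/6 ✓
(2,2)N 4/6 ✓
(2,3)N 2/3 ✓
(3,0)N 4/5 ✓
(3,1)S 1/7 ✗
(4,0)N 4/5 ✓
(4,1)N 4/6 ✓
(4,2)S 3/5 ✓
(4,3)S 2/2 ✓
(5,0)N 3/3 ✓
(5,1)N 3/4 ✓
(5,3)S 2/2 ✓

(0,1), (1,3), (3,1)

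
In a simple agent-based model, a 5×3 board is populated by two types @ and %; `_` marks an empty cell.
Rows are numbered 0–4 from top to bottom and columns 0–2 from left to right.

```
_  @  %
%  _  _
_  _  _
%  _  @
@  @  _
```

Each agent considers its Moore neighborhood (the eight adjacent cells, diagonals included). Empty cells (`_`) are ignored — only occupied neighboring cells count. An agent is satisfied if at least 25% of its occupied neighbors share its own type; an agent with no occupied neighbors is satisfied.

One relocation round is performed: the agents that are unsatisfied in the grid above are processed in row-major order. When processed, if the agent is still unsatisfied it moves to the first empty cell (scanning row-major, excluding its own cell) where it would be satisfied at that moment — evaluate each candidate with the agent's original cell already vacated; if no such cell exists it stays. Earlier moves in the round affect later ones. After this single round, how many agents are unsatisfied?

0

Initially unsatisfied (in order): (0,1), (0,2), (1,0), (3,0).
  (0,1) → (2,1).
  (0,2): now satisfied by earlier moves; stays.
  (1,0) → (0,0).
  (3,0) → (0,1).
Resulting grid:
% % %
_ _ _
_ @ _
_ _ @
@ @ _
All satisfied now.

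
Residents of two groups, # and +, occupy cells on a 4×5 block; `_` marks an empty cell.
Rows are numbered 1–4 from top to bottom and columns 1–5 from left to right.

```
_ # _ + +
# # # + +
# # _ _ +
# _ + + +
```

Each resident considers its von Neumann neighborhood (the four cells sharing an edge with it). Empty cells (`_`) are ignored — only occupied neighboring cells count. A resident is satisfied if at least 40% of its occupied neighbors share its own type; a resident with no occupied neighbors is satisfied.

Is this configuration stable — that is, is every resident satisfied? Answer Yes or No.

(1,2)# 1/1 satisfied
(1,4)+ 2/2 satisfied
(1,5)+ 2/2 satisfied
(2,1)# 2/2 satisfied
(2,2)# 4/4 satisfied
(2,3)# 1/2 satisfied
(2,4)+ 2/3 satisfied
(2,5)+ 3/3 satisfied
(3,1)# 3/3 satisfied
(3,2)# 2/2 satisfied
(3,5)+ 2/2 satisfied
(4,1)# 1/1 satisfied
(4,3)+ 1/1 satisfied
(4,4)+ 2/2 satisfied
(4,5)+ 2/2 satisfied
All meet the threshold, so the configuration is stable.

Yes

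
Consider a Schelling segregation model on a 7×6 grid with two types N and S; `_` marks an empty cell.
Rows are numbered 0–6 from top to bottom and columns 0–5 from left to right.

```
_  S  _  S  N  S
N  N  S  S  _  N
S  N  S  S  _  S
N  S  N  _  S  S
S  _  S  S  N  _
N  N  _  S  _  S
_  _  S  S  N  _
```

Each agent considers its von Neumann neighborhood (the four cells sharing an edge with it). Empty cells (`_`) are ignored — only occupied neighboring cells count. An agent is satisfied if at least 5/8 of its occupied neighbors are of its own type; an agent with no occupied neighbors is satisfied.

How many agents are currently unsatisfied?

(0,1)S 0/1 unhappy
(0,3)S 1/2 unhappy
(0,4)N 0/2 unhappy
(0,5)S 0/2 unhappy
(1,0)N 1/2 unhappy
(1,1)N 2/4 unhappy
(1,2)S 2/3 ok
(1,3)S 3/3 ok
(1,5)N 0/2 unhappy
(2,0)S 0/3 unhappy
(2,1)N 1/4 unhappy
(2,2)S 2/4 unhappy
(2,3)S 2/2 ok
(2,5)S 1/2 unhappy
(3,0)N 0/3 unhappy
(3,1)S 0/3 unhappy
(3,2)N 0/3 unhappy
(3,4)S 1/2 unhappy
(3,5)S 2/2 ok
(4,0)S 0/2 unhappy
(4,2)S 1/2 unhappy
(4,3)S 2/3 ok
(4,4)N 0/2 unhappy
(5,0)N 1/2 unhappy
(5,1)N 1/1 ok
(5,3)S 2/2 ok
(5,5)S 0/0 ok
(6,2)S 1/1 ok
(6,3)S 2/3 ok
(6,4)N 0/1 unhappy
Unsatisfied: (0,1), (0,3), (0,4), (0,5), (1,0), (1,1), (1,5), (2,0), (2,1), (2,2), (2,5), (3,0), (3,1), (3,2), (3,4), (4,0), (4,2), (4,4), (5,0), (6,4) — 20 in total.

20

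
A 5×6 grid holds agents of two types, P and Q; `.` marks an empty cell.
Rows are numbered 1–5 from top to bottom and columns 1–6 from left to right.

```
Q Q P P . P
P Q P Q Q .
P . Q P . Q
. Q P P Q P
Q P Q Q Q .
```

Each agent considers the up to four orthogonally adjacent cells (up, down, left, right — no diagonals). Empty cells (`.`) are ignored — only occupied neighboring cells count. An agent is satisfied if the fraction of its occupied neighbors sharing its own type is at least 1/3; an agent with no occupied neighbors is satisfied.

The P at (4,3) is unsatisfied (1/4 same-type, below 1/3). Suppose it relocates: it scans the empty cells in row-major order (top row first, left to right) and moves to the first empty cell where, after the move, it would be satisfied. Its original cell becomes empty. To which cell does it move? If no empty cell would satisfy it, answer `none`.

Vacating (4,3). Empty cells in order:
  (1,5): 2/3 same-type → satisfied — stop here.

(1,5)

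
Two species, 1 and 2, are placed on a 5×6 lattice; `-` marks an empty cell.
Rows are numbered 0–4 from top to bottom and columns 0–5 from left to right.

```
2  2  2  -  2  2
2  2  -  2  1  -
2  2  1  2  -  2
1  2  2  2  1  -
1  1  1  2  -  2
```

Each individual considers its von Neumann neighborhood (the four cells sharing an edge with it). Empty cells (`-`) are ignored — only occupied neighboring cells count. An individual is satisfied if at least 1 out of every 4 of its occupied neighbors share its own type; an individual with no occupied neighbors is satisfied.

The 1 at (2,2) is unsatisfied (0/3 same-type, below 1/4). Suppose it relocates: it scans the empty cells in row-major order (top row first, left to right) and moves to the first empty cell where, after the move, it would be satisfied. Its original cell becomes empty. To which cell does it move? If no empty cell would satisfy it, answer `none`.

Vacating (2,2). Empty cells in order:
  (0,3): 0/3 same-type → still unsatisfied.
  (1,2): 0/3 same-type → still unsatisfied.
  (1,5): 1/3 same-type → satisfied — stop here.

(1,5)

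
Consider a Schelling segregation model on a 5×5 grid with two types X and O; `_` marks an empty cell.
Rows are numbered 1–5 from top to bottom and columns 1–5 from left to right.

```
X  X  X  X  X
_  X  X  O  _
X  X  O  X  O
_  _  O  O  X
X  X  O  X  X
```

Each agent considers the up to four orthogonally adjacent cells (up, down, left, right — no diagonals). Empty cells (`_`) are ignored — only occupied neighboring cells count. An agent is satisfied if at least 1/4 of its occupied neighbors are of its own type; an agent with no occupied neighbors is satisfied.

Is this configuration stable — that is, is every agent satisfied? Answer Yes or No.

(1,1)X 1/1 satisfied
(1,2)X 3/3 satisfied
(1,3)X 3/3 satisfied
(1,4)X 2/3 satisfied
(1,5)X 1/1 satisfied
(2,2)X 3/3 satisfied
(2,3)X 2/4 satisfied
(2,4)O 0/3 not
(3,1)X 1/1 satisfied
(3,2)X 2/3 satisfied
(3,3)O 1/4 satisfied
(3,4)X 0/4 not
(3,5)O 0/2 not
(4,3)O 3/3 satisfied
(4,4)O 1/4 satisfied
(4,5)X 1/3 satisfied
(5,1)X 1/1 satisfied
(5,2)X 1/2 satisfied
(5,3)O 1/3 satisfied
(5,4)X 1/3 satisfied
(5,5)X 2/2 satisfied
For instance (2,4) has only 0/3 same-type neighbors, below 1/4.

No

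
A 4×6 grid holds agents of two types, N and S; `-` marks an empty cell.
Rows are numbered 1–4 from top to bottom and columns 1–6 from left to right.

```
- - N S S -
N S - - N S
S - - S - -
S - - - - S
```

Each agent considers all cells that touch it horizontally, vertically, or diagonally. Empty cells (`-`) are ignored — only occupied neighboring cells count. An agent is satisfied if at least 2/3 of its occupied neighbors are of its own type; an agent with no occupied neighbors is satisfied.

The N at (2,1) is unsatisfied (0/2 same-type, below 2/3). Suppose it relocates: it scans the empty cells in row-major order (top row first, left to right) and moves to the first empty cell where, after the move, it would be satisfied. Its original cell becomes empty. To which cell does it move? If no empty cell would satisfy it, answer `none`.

none

Vacating (2,1). Empty cells in order:
  (1,1): 0/1 same-type → still unsatisfied.
  (1,2): 1/2 same-type → still unsatisfied.
  (1,6): 1/3 same-type → still unsatisfied.
  (2,3): 1/4 same-type → still unsatisfied.
  (2,4): 2/5 same-type → still unsatisfied.
  (3,2): 0/3 same-type → still unsatisfied.
  (3,3): 0/2 same-type → still unsatisfied.
  (3,5): 1/4 same-type → still unsatisfied.
  (3,6): 1/3 same-type → still unsatisfied.
  (4,2): 0/2 same-type → still unsatisfied.
  (4,3): 0/1 same-type → still unsatisfied.
  (4,4): 0/1 same-type → still unsatisfied.
  (4,5): 0/2 same-type → still unsatisfied.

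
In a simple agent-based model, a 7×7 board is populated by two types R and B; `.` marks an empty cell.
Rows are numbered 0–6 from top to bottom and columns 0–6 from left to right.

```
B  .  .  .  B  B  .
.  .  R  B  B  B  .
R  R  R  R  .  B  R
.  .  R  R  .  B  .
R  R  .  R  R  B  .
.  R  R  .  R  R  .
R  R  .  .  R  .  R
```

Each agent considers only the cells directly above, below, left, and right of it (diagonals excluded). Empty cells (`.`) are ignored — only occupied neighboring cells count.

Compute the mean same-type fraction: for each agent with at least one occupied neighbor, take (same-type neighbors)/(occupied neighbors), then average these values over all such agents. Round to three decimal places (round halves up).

(0,0)B — no occupied neighbors
(0,4)B 2/2
(0,5)B 2/2
(1,2)R 1/2
(1,3)B 1/3
(1,4)B 3/3
(1,5)B 3/3
(2,0)R 1/1
(2,1)R 2/2
(2,2)R 4/4
(2,3)R 2/3
(2,5)B 2/3
(2,6)R 0/1
(3,2)R 2/2
(3,3)R 3/3
(3,5)B 2/2
(4,0)R 1/1
(4,1)R 2/2
(4,3)R 2/2
(4,4)R 2/3
(4,5)B 1/3
(5,1)R 3/3
(5,2)R 1/1
(5,4)R 3/3
(5,5)R 1/2
(6,0)R 1/1
(6,1)R 2/2
(6,4)R 1/1
(6,6)R — no occupied neighbors
Sum over 27 agents: 2/2 + 2/2 + 1/2 + 1/3 + 3/3 + 3/3 + 1/1 + 2/2 + 4/4 + 2/3 + 2/3 + 0/1 + 2/2 + 3/3 + 2/2 + 1/1 + 2/2 + 2/2 + 2/3 + 1/3 + 3/3 + 1/1 + 3/3 + 1/2 + 1/1 + 2/2 + 1/1 = 68/3; mean = 68/3 ÷ 27 = 68/81 = 0.839506… → 0.840.

0.840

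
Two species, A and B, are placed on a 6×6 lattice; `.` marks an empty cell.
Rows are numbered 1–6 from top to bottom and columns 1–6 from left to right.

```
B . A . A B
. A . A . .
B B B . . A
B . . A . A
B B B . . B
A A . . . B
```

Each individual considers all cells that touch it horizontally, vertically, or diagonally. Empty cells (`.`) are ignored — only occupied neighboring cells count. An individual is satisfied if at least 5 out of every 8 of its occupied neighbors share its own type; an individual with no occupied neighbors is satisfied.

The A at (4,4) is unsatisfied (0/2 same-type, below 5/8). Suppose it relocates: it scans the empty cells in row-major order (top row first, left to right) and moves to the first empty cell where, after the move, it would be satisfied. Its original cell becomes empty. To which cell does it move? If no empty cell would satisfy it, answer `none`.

(1,2)

Vacating (4,4). Empty cells in order:
  (1,2): 2/3 same-type → satisfied — stop here.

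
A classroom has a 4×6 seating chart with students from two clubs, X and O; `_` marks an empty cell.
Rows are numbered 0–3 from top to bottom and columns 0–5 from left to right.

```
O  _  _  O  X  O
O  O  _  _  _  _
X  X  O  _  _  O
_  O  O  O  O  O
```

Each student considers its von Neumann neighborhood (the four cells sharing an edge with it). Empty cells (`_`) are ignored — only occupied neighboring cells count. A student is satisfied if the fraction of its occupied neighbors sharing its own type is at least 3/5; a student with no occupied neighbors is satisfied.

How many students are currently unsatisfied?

8

(0,0)O 1/1 satisfied
(0,3)O 0/1 not
(0,4)X 0/2 not
(0,5)O 0/1 not
(1,0)O 2/3 satisfied
(1,1)O 1/2 not
(2,0)X 1/2 not
(2,1)X 1/4 not
(2,2)O 1/2 not
(2,5)O 1/1 satisfied
(3,1)O 1/2 not
(3,2)O 3/3 satisfied
(3,3)O 2/2 satisfied
(3,4)O 2/2 satisfied
(3,5)O 2/2 satisfied
Unsatisfied: (0,3), (0,4), (0,5), (1,1), (2,0), (2,1), (2,2), (3,1) — 8 in total.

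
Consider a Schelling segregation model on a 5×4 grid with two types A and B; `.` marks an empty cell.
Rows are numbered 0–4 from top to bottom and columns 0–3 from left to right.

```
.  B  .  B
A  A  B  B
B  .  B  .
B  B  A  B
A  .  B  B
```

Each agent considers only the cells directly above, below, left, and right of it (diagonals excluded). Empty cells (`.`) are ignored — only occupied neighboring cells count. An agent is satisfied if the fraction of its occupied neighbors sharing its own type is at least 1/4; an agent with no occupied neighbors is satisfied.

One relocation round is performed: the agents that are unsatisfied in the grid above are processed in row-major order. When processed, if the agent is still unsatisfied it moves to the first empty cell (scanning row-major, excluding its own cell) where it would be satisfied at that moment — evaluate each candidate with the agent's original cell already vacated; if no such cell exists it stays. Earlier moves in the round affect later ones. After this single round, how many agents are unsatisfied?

Initially unsatisfied (in order): (0,1), (3,2), (4,0).
  (0,1) → (0,2).
  (3,2) → (0,0).
  (4,0) → (0,1).
Resulting grid:
A A B B
A A B B
B . B .
B B . B
. . B B
All satisfied now.

0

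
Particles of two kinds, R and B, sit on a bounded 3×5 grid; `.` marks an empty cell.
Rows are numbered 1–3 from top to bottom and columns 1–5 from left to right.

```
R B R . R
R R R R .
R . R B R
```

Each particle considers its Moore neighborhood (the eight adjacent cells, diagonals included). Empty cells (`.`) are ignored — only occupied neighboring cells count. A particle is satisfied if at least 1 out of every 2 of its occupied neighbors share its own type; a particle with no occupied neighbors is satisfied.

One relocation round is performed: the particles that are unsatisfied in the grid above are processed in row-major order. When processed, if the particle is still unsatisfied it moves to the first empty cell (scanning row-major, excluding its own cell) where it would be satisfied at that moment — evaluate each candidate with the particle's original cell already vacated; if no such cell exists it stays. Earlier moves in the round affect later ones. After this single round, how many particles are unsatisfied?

Initially unsatisfied (in order): (1,2), (3,4).
  (1,2): no empty cell satisfies it; stays.
  (3,4): no empty cell satisfies it; stays.
Resulting grid:
R B R . R
R R R R .
R . R B R
Unsatisfied now: (1,2), (3,4).

2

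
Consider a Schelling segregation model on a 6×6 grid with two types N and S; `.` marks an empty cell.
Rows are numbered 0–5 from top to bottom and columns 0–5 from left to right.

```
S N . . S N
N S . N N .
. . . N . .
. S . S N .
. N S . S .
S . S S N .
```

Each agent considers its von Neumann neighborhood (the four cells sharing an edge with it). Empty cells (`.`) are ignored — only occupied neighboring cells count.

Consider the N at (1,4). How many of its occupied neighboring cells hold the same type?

Occupied neighbors of (1,4): (0,4)=S, (1,3)=N.
Same type (N): 1 of 2.

1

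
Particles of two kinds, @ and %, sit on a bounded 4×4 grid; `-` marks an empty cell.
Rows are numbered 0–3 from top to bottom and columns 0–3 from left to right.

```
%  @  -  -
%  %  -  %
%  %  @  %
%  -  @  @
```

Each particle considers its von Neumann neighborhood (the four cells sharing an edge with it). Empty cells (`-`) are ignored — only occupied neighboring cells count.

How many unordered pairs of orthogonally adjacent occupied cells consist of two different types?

5

Scan each occupied cell's neighbors to the right and below so each pair is counted once.
From row 0: 2 unlike of 3 pairs (running 2/3).
From row 1: 0 unlike of 4 pairs (running 2/7).
From row 2: 3 unlike of 6 pairs (running 5/13).
From row 3: 0 unlike of 1 pairs (running 5/14).
Total adjacent occupied pairs: 14; unlike-type pairs: 5.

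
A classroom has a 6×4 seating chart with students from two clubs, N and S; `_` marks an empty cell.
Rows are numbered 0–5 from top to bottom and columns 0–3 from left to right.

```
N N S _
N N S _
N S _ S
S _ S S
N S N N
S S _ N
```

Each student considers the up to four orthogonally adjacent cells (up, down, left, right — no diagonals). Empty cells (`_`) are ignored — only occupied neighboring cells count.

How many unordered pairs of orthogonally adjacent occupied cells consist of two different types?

Scan each occupied cell's neighbors to the right and below so each pair is counted once.
Row 0: N(0,0)–N(0,1)= N(0,0)–N(1,0)= N(0,1)–S(0,2)≠ N(0,1)–N(1,1)= S(0,2)–S(1,2)=  → 1/5 unlike.
Row 1: N(1,0)–N(1,1)= N(1,0)–N(2,0)= N(1,1)–S(1,2)≠ N(1,1)–S(2,1)≠  → 2/4 unlike.
Row 2: N(2,0)–S(2,1)≠ N(2,0)–S(3,0)≠ S(2,3)–S(3,3)=  → 2/3 unlike.
Row 3: S(3,0)–N(4,0)≠ S(3,2)–S(3,3)= S(3,2)–N(4,2)≠ S(3,3)–N(4,3)≠  → 3/4 unlike.
Row 4: N(4,0)–S(4,1)≠ N(4,0)–S(5,0)≠ S(4,1)–N(4,2)≠ S(4,1)–S(5,1)= N(4,2)–N(4,3)= N(4,3)–N(5,3)=  → 3/6 unlike.
Row 5: S(5,0)–S(5,1)=  → 0/1 unlike.
Total adjacent occupied pairs: 23; unlike-type pairs: 11.

11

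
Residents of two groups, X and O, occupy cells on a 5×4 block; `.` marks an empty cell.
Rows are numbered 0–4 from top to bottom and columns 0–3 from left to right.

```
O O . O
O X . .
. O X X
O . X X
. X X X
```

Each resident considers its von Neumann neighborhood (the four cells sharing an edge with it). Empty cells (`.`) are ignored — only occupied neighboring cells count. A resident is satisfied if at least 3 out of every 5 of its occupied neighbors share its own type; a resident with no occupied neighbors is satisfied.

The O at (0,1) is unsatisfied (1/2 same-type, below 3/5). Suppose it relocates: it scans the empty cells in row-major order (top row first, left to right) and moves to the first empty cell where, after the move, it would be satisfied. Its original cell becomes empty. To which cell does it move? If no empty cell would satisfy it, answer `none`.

(0,2)

Vacating (0,1). Empty cells in order:
  (0,2): 1/1 same-type → satisfied — stop here.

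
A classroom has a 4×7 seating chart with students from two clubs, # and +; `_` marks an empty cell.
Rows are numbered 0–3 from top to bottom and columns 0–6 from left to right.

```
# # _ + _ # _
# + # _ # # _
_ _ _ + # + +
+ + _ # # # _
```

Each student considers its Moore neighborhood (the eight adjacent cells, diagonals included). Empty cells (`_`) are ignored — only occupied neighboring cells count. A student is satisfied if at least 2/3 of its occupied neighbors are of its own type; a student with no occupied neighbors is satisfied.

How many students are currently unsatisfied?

Row 0: (0,0)# 2/3 ✓ · (0,1)# 3/4 ✓ · (0,3)+ 0/2 ✗ · (0,5)# 2/2 ✓
Row 1: (1,0)# 2/3 ✓ · (1,1)+ 0/4 ✗ · (1,2)# 1/4 ✗ · (1,4)# 3/6 ✗ · (1,5)# 3/5 ✗
Row 2: (2,3)+ 0/5 ✗ · (2,4)# 5/7 ✓ · (2,5)+ 1/6 ✗ · (2,6)+ 1/3 ✗
Row 3: (3,0)+ 1/1 ✓ · (3,1)+ 1/1 ✓ · (3,3)# 2/3 ✓ · (3,4)# 3/5 ✗ · (3,5)# 2/4 ✗
Unsatisfied: (0,3), (1,1), (1,2), (1,4), (1,5), (2,3), (2,5), (2,6), (3,4), (3,5) — 10 in total.

10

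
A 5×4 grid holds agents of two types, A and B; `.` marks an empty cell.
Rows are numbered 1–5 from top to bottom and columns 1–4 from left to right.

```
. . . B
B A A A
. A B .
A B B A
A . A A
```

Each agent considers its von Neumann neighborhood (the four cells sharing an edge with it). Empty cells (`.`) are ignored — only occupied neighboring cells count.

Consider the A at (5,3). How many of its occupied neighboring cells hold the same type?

1

Occupied neighbors of (5,3): (4,3)=B, (5,4)=A.
Same type (A): 1 of 2.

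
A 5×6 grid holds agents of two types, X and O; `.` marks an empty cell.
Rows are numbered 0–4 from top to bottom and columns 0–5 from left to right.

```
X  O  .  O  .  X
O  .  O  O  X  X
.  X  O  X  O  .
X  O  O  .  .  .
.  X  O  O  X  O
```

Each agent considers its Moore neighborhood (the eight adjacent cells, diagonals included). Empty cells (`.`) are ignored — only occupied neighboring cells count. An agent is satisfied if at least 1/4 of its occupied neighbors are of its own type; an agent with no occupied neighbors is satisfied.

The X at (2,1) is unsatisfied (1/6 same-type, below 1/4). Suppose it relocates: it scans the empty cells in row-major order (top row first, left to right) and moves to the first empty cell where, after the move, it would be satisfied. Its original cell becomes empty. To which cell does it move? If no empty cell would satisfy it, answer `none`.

Vacating (2,1). Empty cells in order:
  (0,2): 0/4 same-type → still unsatisfied.
  (0,4): 3/5 same-type → satisfied — stop here.

(0,4)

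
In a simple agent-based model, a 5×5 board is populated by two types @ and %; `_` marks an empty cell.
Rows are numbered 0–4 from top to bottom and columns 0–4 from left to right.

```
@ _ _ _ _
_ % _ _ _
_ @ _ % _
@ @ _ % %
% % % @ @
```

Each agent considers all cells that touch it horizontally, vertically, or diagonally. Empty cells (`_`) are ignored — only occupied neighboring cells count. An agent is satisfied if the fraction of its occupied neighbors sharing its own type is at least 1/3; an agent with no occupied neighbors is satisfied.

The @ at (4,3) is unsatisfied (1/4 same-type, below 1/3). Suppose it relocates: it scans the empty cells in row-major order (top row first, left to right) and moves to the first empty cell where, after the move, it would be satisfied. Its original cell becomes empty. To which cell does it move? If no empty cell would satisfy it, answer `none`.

(0,1)

Vacating (4,3). Empty cells in order:
  (0,1): 1/2 same-type → satisfied — stop here.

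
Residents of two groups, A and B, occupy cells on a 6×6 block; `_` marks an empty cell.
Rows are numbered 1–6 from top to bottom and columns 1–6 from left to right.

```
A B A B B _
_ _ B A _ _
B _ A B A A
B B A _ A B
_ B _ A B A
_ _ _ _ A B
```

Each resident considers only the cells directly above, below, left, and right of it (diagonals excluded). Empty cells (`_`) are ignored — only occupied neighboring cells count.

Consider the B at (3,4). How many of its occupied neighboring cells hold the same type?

Occupied neighbors of (3,4): (2,4)=A, (3,3)=A, (3,5)=A.
Same type (B): 0 of 3.

0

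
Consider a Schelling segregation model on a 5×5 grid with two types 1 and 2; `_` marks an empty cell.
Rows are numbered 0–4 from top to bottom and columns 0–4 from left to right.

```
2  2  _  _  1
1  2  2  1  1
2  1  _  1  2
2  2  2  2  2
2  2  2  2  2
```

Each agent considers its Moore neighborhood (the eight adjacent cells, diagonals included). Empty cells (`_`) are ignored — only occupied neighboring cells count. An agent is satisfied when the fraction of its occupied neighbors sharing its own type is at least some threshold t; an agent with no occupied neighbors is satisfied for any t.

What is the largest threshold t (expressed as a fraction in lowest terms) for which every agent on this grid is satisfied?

(0,0)2 2/3
(0,1)2 3/4
(0,4)1 2/2
(1,0)1 1/5
(1,1)2 4/6
(1,2)2 2/5
(1,3)1 3/5
(1,4)1 3/4
(2,0)2 3/5
(2,1)1 1/7
(2,3)1 2/7
(2,4)2 2/5
(3,0)2 4/5
(3,1)2 6/7
(3,2)2 5/7
(3,3)2 6/7
(3,4)2 4/5
(4,0)2 3/3
(4,1)2 5/5
(4,2)2 5/5
(4,3)2 5/5
(4,4)2 3/3
The smallest same-type fraction is 1/7 at (2,1), which reduces to 1/7. Any threshold above that leaves this agent unsatisfied.

1/7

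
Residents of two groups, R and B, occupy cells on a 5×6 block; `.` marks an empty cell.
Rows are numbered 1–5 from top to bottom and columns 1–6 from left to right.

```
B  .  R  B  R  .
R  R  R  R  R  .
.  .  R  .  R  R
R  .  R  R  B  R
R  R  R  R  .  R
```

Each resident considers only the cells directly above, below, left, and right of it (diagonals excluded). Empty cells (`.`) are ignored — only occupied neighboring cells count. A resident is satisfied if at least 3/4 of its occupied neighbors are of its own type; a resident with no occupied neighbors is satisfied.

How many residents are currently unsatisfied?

Row 1: (1,1)B 0/1 not · (1,3)R 1/2 not · (1,4)B 0/3 not · (1,5)R 1/2 not
Row 2: (2,1)R 1/2 not · (2,2)R 2/2 satisfied · (2,3)R 4/4 satisfied · (2,4)R 2/3 not · (2,5)R 3/3 satisfied
Row 3: (3,3)R 2/2 satisfied · (3,5)R 2/3 not · (3,6)R 2/2 satisfied
Row 4: (4,1)R 1/1 satisfied · (4,3)R 3/3 satisfied · (4,4)R 2/3 not · (4,5)B 0/3 not · (4,6)R 2/3 not
Row 5: (5,1)R 2/2 satisfied · (5,2)R 2/2 satisfied · (5,3)R 3/3 satisfied · (5,4)R 2/2 satisfied · (5,6)R 1/1 satisfied
Unsatisfied: (1,1), (1,3), (1,4), (1,5), (2,1), (2,4), (3,5), (4,4), (4,5), (4,6) — 10 in total.

10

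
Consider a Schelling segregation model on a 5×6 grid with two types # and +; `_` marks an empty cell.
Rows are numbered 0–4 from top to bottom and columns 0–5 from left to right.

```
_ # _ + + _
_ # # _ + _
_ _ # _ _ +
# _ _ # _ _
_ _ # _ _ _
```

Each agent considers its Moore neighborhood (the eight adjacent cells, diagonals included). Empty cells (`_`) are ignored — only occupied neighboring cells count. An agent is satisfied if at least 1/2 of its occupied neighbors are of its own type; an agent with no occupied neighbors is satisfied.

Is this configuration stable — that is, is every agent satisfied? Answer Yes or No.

(0,1)# 2/2 ✓
(0,3)+ 2/3 ✓
(0,4)+ 2/2 ✓
(1,1)# 3/3 ✓
(1,2)# 3/4 ✓
(1,4)+ 3/3 ✓
(2,2)# 3/3 ✓
(2,5)+ 1/1 ✓
(3,0)# 0/0 ✓
(3,3)# 2/2 ✓
(4,2)# 1/1 ✓
All meet the threshold, so the configuration is stable.

Yes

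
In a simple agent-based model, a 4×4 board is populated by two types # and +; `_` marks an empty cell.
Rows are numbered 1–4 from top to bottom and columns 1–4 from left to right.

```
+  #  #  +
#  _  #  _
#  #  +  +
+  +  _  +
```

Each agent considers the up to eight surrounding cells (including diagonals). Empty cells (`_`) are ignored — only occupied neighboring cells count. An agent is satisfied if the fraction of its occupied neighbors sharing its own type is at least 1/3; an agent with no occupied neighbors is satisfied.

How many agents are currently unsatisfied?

(1,1)+ 0/2 unhappy
(1,2)# 3/4 ok
(1,3)# 2/3 ok
(1,4)+ 0/2 unhappy
(2,1)# 3/4 ok
(2,3)# 3/6 ok
(3,1)# 2/4 ok
(3,2)# 3/6 ok
(3,3)+ 3/5 ok
(3,4)+ 2/3 ok
(4,1)+ 1/3 ok
(4,2)+ 2/4 ok
(4,4)+ 2/2 ok
Unsatisfied: (1,1), (1,4) — 2 in total.

2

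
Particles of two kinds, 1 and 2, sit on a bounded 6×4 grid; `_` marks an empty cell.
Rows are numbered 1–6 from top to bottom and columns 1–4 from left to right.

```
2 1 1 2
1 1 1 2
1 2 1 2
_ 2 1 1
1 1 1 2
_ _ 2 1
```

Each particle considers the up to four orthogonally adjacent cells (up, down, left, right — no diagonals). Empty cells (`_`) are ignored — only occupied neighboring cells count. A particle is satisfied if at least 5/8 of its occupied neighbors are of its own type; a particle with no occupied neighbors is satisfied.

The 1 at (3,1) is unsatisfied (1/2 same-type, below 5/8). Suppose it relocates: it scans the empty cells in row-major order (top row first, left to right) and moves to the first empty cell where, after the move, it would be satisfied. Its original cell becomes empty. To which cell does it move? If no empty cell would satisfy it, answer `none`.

Vacating (3,1). Empty cells in order:
  (4,1): 1/2 same-type → still unsatisfied.
  (6,1): 1/1 same-type → satisfied — stop here.

(6,1)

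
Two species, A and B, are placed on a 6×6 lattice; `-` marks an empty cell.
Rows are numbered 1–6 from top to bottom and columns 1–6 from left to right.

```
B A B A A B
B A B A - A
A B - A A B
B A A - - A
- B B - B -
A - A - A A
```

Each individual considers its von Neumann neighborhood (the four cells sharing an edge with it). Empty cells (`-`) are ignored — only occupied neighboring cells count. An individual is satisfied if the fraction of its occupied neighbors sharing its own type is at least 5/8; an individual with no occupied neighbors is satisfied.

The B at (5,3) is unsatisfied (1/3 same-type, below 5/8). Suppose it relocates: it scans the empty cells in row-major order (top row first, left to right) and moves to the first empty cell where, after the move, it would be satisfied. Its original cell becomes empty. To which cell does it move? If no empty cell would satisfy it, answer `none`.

Vacating (5,3). Empty cells in order:
  (2,5): 0/4 same-type → still unsatisfied.
  (3,3): 2/4 same-type → still unsatisfied.
  (4,4): 0/2 same-type → still unsatisfied.
  (4,5): 1/3 same-type → still unsatisfied.
  (5,1): 2/3 same-type → satisfied — stop here.

(5,1)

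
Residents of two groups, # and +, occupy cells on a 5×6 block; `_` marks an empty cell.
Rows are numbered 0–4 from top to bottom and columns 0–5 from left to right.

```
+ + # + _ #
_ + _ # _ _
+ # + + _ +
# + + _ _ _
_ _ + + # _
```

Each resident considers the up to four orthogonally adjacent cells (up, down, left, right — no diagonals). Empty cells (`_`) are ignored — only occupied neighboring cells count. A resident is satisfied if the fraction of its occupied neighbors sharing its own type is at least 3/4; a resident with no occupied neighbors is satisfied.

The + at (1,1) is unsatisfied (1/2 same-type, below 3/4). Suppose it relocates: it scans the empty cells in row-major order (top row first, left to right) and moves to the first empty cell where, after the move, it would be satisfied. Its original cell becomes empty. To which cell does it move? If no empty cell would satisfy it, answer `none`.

(1,0)

Vacating (1,1). Empty cells in order:
  (0,4): 1/2 same-type → still unsatisfied.
  (1,0): 2/2 same-type → satisfied — stop here.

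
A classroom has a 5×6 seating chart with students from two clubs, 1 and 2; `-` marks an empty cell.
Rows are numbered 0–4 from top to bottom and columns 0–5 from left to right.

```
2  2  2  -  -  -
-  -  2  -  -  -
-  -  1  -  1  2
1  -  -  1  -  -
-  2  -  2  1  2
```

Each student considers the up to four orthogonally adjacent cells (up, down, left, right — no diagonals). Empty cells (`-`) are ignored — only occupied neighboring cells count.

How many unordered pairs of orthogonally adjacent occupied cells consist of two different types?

5

Scan each occupied cell's neighbors to the right and below so each pair is counted once.
Row 0: 2(0,0)–2(0,1)= 2(0,1)–2(0,2)= 2(0,2)–2(1,2)=  → 0/3 unlike.
Row 1: 2(1,2)–1(2,2)≠  → 1/1 unlike.
Row 2: 1(2,4)–2(2,5)≠  → 1/1 unlike.
Row 3: 1(3,3)–2(4,3)≠  → 1/1 unlike.
Row 4: 2(4,3)–1(4,4)≠ 1(4,4)–2(4,5)≠  → 2/2 unlike.
Total adjacent occupied pairs: 8; unlike-type pairs: 5.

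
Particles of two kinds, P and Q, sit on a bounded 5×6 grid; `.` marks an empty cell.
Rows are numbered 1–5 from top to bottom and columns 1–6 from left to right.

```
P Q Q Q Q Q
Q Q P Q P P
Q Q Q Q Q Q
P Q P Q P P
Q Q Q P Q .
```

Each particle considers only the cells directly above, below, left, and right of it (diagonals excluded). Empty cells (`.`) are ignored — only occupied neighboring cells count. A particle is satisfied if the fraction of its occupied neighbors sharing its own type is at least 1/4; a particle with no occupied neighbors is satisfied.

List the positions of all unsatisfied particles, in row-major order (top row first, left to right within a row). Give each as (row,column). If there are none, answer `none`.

(1,1), (2,3), (4,1), (4,3), (5,4), (5,5)

(1,1)P 0/2 ✗
(1,2)Q 2/3 ✓
(1,3)Q 2/3 ✓
(1,4)Q 3/3 ✓
(1,5)Q 2/3 ✓
(1,6)Q 1/2 ✓
(2,1)Q 2/3 ✓
(2,2)Q 3/4 ✓
(2,3)P 0/4 ✗
(2,4)Q 2/4 ✓
(2,5)P 1/4 ✓
(2,6)P 1/3 ✓
(3,1)Q 2/3 ✓
(3,2)Q 4/4 ✓
(3,3)Q 2/4 ✓
(3,4)Q 4/4 ✓
(3,5)Q 2/4 ✓
(3,6)Q 1/3 ✓
(4,1)P 0/3 ✗
(4,2)Q 2/4 ✓
(4,3)P 0/4 ✗
(4,4)Q 1/4 ✓
(4,5)P 1/4 ✓
(4,6)P 1/2 ✓
(5,1)Q 1/2 ✓
(5,2)Q 3/3 ✓
(5,3)Q 1/3 ✓
(5,4)P 0/3 ✗
(5,5)Q 0/2 ✗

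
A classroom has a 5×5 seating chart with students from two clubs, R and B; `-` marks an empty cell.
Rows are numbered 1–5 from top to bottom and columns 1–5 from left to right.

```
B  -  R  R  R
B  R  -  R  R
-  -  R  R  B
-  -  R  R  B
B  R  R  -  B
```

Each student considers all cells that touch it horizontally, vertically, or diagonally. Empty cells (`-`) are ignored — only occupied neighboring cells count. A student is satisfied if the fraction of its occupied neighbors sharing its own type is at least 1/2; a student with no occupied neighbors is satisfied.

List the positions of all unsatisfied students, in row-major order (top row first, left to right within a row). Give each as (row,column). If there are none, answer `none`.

(1,1)B 1/2 satisfied
(1,3)R 3/3 satisfied
(1,4)R 4/4 satisfied
(1,5)R 3/3 satisfied
(2,1)B 1/2 satisfied
(2,2)R 2/4 satisfied
(2,4)R 6/7 satisfied
(2,5)R 4/5 satisfied
(3,3)R 5/5 satisfied
(3,4)R 5/7 satisfied
(3,5)B 1/5 not
(4,3)R 5/5 satisfied
(4,4)R 4/7 satisfied
(4,5)B 2/4 satisfied
(5,1)B 0/1 not
(5,2)R 2/3 satisfied
(5,3)R 3/3 satisfied
(5,5)B 1/2 satisfied

(3,5), (5,1)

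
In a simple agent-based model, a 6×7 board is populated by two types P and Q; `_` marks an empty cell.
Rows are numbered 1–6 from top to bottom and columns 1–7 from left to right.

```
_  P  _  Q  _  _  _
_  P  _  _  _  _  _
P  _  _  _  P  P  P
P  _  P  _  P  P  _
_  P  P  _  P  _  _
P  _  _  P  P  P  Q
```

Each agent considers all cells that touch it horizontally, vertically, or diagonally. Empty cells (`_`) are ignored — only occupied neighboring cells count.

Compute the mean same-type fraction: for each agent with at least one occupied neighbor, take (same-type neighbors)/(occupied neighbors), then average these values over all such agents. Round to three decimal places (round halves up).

Row 1: (1,2)P 1/1 · (1,4)Q — no occupied neighbors
Row 2: (2,2)P 2/2
Row 3: (3,1)P 2/2 · (3,5)P 3/3 · (3,6)P 4/4 · (3,7)P 2/2
Row 4: (4,1)P 2/2 · (4,3)P 2/2 · (4,5)P 4/4 · (4,6)P 5/5
Row 5: (5,2)P 4/4 · (5,3)P 3/3 · (5,5)P 5/5
Row 6: (6,1)P 1/1 · (6,4)P 3/3 · (6,5)P 3/3 · (6,6)P 2/3 · (6,7)Q 0/1
Sum over 18 agents: 1/1 + 2/2 + 2/2 + 3/3 + 4/4 + 2/2 + 2/2 + 2/2 + 4/4 + 5/5 + 4/4 + 3/3 + 5/5 + 1/1 + 3/3 + 3/3 + 2/3 + 0/1 = 50/3; mean = 50/3 ÷ 18 = 25/27 = 0.925925… → 0.926.

0.926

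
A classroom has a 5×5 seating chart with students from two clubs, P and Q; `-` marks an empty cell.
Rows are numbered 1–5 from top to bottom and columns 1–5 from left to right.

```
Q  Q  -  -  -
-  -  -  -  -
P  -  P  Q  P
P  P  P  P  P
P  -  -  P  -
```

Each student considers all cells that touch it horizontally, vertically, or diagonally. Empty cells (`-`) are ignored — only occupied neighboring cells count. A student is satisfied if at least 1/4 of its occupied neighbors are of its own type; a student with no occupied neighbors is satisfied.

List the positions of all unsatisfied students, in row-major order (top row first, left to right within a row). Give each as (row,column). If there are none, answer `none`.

(1,1)Q 1/1 ✓
(1,2)Q 1/1 ✓
(3,1)P 2/2 ✓
(3,3)P 3/4 ✓
(3,4)Q 0/5 ✗
(3,5)P 2/3 ✓
(4,1)P 3/3 ✓
(4,2)P 5/5 ✓
(4,3)P 4/5 ✓
(4,4)P 5/6 ✓
(4,5)P 3/4 ✓
(5,1)P 2/2 ✓
(5,4)P 3/3 ✓

(3,4)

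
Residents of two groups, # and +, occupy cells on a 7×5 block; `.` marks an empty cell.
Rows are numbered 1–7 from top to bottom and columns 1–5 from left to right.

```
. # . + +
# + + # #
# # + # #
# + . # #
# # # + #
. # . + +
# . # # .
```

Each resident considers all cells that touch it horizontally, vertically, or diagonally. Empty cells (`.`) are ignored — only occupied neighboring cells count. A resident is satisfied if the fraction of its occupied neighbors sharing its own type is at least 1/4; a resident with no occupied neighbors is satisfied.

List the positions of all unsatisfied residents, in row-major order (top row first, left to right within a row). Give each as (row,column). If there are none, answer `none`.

(4,2)

Row 1: (1,2)# 1/3 ✓ · (1,4)+ 2/4 ✓ · (1,5)+ 1/3 ✓
Row 2: (2,1)# 3/4 ✓ · (2,2)+ 2/6 ✓ · (2,3)+ 3/7 ✓ · (2,4)# 3/7 ✓ · (2,5)# 3/5 ✓
Row 3: (3,1)# 3/5 ✓ · (3,2)# 3/7 ✓ · (3,3)+ 3/7 ✓ · (3,4)# 5/7 ✓ · (3,5)# 5/5 ✓
Row 4: (4,1)# 4/5 ✓ · (4,2)+ 1/7 ✗ · (4,4)# 5/7 ✓ · (4,5)# 4/5 ✓
Row 5: (5,1)# 3/4 ✓ · (5,2)# 4/5 ✓ · (5,3)# 3/6 ✓ · (5,4)+ 2/6 ✓ · (5,5)# 2/5 ✓
Row 6: (6,2)# 5/5 ✓ · (6,4)+ 2/6 ✓ · (6,5)+ 2/4 ✓
Row 7: (7,1)# 1/1 ✓ · (7,3)# 2/3 ✓ · (7,4)# 1/3 ✓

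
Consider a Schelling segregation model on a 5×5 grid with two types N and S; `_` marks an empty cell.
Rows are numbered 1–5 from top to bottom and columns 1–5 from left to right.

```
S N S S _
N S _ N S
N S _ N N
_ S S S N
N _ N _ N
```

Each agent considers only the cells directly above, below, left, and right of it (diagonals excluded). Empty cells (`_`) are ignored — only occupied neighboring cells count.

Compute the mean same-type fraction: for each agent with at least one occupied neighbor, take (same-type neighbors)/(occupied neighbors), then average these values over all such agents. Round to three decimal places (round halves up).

0.454

Row 1: (1,1)S 0/2 · (1,2)N 0/3 · (1,3)S 1/2 · (1,4)S 1/2
Row 2: (2,1)N 1/3 · (2,2)S 1/3 · (2,4)N 1/3 · (2,5)S 0/2
Row 3: (3,1)N 1/2 · (3,2)S 2/3 · (3,4)N 2/3 · (3,5)N 2/3
Row 4: (4,2)S 2/2 · (4,3)S 2/3 · (4,4)S 1/3 · (4,5)N 2/3
Row 5: (5,1)N — no occupied neighbors · (5,3)N 0/1 · (5,5)N 1/1
Sum over 18 agents: 0/2 + 0/3 + 1/2 + 1/2 + 1/3 + 1/3 + 1/3 + 0/2 + 1/2 + 2/3 + 2/3 + 2/3 + 2/2 + 2/3 + 1/3 + 2/3 + 0/1 + 1/1 = 49/6; mean = 49/6 ÷ 18 = 49/108 = 0.453703… → 0.454.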